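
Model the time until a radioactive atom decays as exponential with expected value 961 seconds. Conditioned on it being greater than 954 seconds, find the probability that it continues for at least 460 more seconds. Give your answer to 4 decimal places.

The rate is λ = 1/961 = 0.00104058 per second.
By the memoryless property, P(X > 954+460 | X > 954) = P(X > 460).
P(X > 460) = e^(−0.47867) ≈ 0.6196.

0.6196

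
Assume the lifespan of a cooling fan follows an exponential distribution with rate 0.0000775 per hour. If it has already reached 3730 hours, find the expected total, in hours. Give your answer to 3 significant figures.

By memorylessness, E[X | X > 3730] = 3730 + 1/λ = 3730 + 12903.2 = 16633.2 hours.

16600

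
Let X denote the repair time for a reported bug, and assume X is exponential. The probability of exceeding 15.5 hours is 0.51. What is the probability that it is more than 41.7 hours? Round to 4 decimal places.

0.1634

e^(−λ·15.5) = 0.51 ⇒ λ = −ln(0.51)/15.5 = 0.0434416.
P(X > 41.7) = e^(−0.0434416·41.7) = e^(−1.8115) ≈ 0.1634.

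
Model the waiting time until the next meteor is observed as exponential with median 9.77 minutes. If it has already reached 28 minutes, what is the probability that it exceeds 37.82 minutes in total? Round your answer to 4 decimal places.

0.4982

For an exponential, median = ln(2)/λ, so λ = ln 2 / 9.77 = 0.0709465 per minute.
The exponential is memoryless, so the remaining time is again Exp(λ): the condition X > 28 is irrelevant.
P(X > 9.82) = e^(−0.69669) ≈ 0.4982.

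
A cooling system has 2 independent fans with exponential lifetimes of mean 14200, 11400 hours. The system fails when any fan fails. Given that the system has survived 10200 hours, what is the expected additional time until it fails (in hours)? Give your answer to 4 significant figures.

First-failure rate Σλ = 1/14200 + 1/11400 = 0.000158142.
By memorylessness the expected residual is 1/Σλ = 6323.44 hours, regardless of the 10200 already elapsed.

6323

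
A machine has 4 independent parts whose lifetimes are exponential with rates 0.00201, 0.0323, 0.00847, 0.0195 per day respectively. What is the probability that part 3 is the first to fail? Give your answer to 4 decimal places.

0.1360

The time to first failure is exponential with rate Σλ = 0.00201 + 0.0323 + 0.00847 + 0.0195 = 0.06228.
P(part 3 first) = λ_3/Σλ = 0.00847/0.06228 ≈ 0.1360.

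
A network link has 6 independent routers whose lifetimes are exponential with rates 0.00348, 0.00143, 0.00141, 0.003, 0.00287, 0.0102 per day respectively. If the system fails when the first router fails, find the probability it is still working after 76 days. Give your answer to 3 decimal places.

0.182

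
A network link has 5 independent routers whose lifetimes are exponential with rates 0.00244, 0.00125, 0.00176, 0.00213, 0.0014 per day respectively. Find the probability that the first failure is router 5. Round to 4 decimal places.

0.1559

The time to first failure is exponential with rate Σλ = 0.00244 + 0.00125 + 0.00176 + 0.00213 + 0.0014 = 0.00898.
P(router 5 first) = λ_5/Σλ = 0.0014/0.00898 ≈ 0.1559.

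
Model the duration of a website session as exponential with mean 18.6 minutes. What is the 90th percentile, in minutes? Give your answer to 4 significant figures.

42.83

The rate is λ = 1/18.6 = 0.0537634 per minute.
Set 1 − e^(−λt) = 0.9, so t = −ln(0.1)/λ = 2.3026/0.0537634 ≈ 42.8281 minutes.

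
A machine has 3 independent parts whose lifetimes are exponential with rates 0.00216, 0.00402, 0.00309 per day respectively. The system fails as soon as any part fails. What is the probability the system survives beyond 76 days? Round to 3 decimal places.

0.494

The time to first failure is exponential with rate Σλ = 0.00216 + 0.00402 + 0.00309 = 0.00927.
P(min > 76) = e^(−0.00927·76) = e^(−0.70452) ≈ 0.494.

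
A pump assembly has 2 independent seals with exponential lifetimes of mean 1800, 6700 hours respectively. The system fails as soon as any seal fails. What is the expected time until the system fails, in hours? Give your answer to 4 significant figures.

1419

The first failure time is exponential with rate Σλ_i = 1/1800 + 1/6700 = 0.000704809 per hour.
E[min] = 1/Σλ = 1/0.000704809 = 1418.82 hours.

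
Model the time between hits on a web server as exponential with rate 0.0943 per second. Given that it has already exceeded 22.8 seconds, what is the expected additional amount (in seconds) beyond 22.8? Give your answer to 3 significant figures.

10.6

By memorylessness, the remaining amount past any threshold is again Exp(λ) with mean 1/λ = 10.6045 seconds.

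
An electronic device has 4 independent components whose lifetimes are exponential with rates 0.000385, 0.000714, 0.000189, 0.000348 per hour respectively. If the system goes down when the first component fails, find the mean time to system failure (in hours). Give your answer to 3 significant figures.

611

The time to first failure is exponential with rate Σλ = 0.000385 + 0.000714 + 0.000189 + 0.000348 = 0.001636.
E[min] = 1/Σλ = 1/0.001636 = 611.247 hours.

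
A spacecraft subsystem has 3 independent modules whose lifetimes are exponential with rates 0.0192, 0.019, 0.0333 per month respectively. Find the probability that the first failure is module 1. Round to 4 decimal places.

0.2685

The time to first failure is exponential with rate Σλ = 0.0192 + 0.019 + 0.0333 = 0.0715.
P(module 1 first) = λ_1/Σλ = 0.0192/0.0715 ≈ 0.2685.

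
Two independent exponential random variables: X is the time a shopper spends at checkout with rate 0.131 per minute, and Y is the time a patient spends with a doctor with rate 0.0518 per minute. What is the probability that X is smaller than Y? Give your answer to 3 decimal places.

λ_1 = 0.131, λ_2 = 0.0518.
For independent exponentials, P(X < Y) = λ_1/(λ_1+λ_2) = 0.131/0.1828 ≈ 0.717.

0.717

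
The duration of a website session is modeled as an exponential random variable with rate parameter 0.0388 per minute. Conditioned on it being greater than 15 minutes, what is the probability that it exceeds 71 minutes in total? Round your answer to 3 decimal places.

P(X > s+t | X > s) = e^(−λ(s+t))/e^(−λs) = e^(−λt), independent of s = 15.
P(X > 56) = e^(−2.1728) ≈ 0.114.

0.114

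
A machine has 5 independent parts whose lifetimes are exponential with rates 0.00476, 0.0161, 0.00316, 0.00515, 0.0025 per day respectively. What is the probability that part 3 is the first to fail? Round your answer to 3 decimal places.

0.100

The time to first failure is exponential with rate Σλ = 0.00476 + 0.0161 + 0.00316 + 0.00515 + 0.0025 = 0.03167.
P(part 3 first) = λ_3/Σλ = 0.00316/0.03167 ≈ 0.100.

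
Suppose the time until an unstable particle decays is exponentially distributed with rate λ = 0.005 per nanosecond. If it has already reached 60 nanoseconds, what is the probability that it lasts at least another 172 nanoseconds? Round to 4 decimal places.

By the memoryless property, P(X > 60+172 | X > 60) = P(X > 172).
P(X > 172) = e^(−0.86) ≈ 0.4232.

0.4232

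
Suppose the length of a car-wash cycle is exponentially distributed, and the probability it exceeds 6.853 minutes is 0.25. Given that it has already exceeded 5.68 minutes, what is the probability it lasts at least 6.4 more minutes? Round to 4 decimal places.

From e^(−λ·6.853) = 0.25, λ = −ln(0.25)/6.853 = 0.20229.
Memoryless: P(X > 5.68+6.4 | X > 5.68) = P(X > 6.4) = e^(−0.20229·6.4) ≈ 0.2740.

0.2740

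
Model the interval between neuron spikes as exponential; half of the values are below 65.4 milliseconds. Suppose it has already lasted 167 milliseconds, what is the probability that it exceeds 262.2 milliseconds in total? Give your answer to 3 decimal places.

0.365

For an exponential, median = ln(2)/λ, so λ = ln 2 / 65.4 = 0.0105986 per millisecond.
By the memoryless property, P(X > 167+95.2 | X > 167) = P(X > 95.2).
P(X > 95.2) = e^(−1.009) ≈ 0.365.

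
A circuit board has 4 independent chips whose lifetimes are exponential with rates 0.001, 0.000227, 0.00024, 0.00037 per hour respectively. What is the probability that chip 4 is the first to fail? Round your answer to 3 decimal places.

The time to first failure is exponential with rate Σλ = 0.001 + 0.000227 + 0.00024 + 0.00037 = 0.001837.
P(chip 4 first) = λ_4/Σλ = 0.00037/0.001837 ≈ 0.201.

0.201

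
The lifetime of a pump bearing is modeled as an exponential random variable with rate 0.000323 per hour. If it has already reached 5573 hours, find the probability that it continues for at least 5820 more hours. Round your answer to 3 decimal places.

By the memoryless property, P(X > 5573+5820 | X > 5573) = P(X > 5820).
P(X > 5820) = e^(−1.8799) ≈ 0.153.

0.153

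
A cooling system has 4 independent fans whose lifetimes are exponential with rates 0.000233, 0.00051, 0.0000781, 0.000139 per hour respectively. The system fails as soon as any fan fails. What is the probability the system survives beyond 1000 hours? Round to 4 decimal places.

0.3829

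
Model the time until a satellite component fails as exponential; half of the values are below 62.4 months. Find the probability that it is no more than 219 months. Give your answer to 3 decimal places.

0.912

For an exponential, median = ln(2)/λ, so λ = ln 2 / 62.4 = 0.0111081 per month.
P(X ≤ 219) = 1 − e^(−λ·219) = 1 − e^(−2.4327) ≈ 0.912.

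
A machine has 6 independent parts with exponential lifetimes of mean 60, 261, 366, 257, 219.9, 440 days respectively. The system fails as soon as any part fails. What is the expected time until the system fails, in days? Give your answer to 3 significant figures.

The first failure time is exponential with rate Σλ_i = 1/60 + 1/261 + 1/366 + 1/257 + 1/219.9 + 1/440 = 0.0339416 per day.
E[min] = 1/Σλ = 1/0.0339416 = 29.4623 days.

29.5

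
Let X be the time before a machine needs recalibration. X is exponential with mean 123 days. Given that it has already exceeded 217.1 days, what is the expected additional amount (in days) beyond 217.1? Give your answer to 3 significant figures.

123

The rate is λ = 1/123 = 0.00813008 per day.
By memorylessness, the remaining amount past any threshold is again Exp(λ) with mean 1/λ = 123 days.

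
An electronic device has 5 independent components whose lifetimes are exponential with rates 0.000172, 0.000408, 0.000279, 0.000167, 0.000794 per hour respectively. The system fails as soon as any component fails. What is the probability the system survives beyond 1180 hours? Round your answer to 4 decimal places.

The time to first failure is exponential with rate Σλ = 0.000172 + 0.000408 + 0.000279 + 0.000167 + 0.000794 = 0.00182.
P(min > 1180) = e^(−0.00182·1180) = e^(−2.1476) ≈ 0.1168.

0.1168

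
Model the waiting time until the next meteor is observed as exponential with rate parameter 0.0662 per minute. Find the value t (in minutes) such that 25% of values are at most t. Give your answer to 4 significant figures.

4.346

Set 1 − e^(−λt) = 0.25, so t = −ln(0.75)/λ = 0.28768/0.0662 ≈ 4.34565 minutes.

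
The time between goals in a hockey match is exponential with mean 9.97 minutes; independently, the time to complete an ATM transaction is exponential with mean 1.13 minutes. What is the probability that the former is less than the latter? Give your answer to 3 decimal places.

λ_1 = 1/9.97 = 0.100301, λ_2 = 1/1.13 = 0.884956.
For independent exponentials, P(the former < the latter) = λ_1/(λ_1+λ_2) = 0.100301/0.985257 ≈ 0.102.

0.102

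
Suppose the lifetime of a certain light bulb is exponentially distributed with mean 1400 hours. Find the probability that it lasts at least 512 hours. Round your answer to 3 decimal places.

The rate is λ = 1/1400 = 0.000714286 per hour.
P(X > 512) = e^(−λ·512) = e^(−0.36571) ≈ 0.694.

0.694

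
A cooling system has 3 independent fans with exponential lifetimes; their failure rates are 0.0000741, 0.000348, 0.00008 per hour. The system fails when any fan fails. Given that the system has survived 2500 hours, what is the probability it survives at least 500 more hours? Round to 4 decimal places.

0.7780

Time to first failure ~ Exp(Σλ) with Σλ = 0.0005021.
By memorylessness, P(T > 2500+500 | T > 2500) = P(T > 500) = e^(−0.0005021·500) ≈ 0.7780.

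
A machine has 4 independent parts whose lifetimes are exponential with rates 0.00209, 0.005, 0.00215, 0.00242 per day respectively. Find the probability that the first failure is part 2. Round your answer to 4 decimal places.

The time to first failure is exponential with rate Σλ = 0.00209 + 0.005 + 0.00215 + 0.00242 = 0.01166.
P(part 2 first) = λ_2/Σλ = 0.005/0.01166 ≈ 0.4288.

0.4288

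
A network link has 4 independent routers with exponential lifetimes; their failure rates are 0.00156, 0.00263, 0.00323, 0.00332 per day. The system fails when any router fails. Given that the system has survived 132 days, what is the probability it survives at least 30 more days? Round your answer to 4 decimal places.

0.7246

Time to first failure ~ Exp(Σλ) with Σλ = 0.01074.
By memorylessness, P(T > 132+30 | T > 132) = P(T > 30) = e^(−0.01074·30) ≈ 0.7246.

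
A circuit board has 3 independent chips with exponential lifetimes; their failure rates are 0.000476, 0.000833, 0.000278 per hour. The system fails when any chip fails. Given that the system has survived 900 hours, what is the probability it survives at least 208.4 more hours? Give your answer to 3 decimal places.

0.718

Time to first failure ~ Exp(Σλ) with Σλ = 0.001587.
By memorylessness, P(T > 900+208.4 | T > 900) = P(T > 208.4) = e^(−0.001587·208.4) ≈ 0.718.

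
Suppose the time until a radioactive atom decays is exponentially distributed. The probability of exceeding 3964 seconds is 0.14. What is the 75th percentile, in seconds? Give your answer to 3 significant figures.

e^(−λ·3964) = 0.14 ⇒ λ = −ln(0.14)/3964 = 0.000495992.
75th percentile: 1 − e^(−λt) = 0.75, t = −ln(0.25)/λ = 2794.99 seconds.

2790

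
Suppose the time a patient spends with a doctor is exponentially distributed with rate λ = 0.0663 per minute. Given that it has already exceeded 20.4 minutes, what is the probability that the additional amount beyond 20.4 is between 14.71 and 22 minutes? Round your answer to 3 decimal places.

0.145

Memoryless: the residual past 20.4 is again Exp(λ).
P(14.71 < residual < 22) = e^(−λ·14.71) − e^(−λ·22) = 0.37709 − 0.23256 ≈ 0.145.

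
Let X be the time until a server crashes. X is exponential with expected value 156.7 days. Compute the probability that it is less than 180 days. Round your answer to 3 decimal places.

0.683

The rate is λ = 1/156.7 = 0.00638162 per day.
P(X ≤ 180) = 1 − e^(−λ·180) = 1 − e^(−1.1487) ≈ 0.683.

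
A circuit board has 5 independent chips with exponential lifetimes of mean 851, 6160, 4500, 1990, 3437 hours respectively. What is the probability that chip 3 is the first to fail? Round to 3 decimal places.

Rates: λ_i = 1/mean_i → 0.00117509, 0.000162338, 0.000222222, 0.000502513, 0.000290951; Σλ = 0.00235311.
P(chip 3 first) = λ_3/Σλ = 0.000222222/0.00235311 ≈ 0.094.

0.094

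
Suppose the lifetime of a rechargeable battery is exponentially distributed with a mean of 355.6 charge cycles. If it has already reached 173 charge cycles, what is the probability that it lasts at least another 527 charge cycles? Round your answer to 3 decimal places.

The rate is λ = 1/355.6 = 0.00281215 per charge cycle.
By the memoryless property, P(X > 173+527 | X > 173) = P(X > 527).
P(X > 527) = e^(−1.482) ≈ 0.227.

0.227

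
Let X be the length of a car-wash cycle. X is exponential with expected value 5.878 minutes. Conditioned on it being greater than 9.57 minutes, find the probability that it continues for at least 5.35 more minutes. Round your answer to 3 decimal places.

0.402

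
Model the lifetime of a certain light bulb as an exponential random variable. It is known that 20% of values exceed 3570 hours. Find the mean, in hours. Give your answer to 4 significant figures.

2218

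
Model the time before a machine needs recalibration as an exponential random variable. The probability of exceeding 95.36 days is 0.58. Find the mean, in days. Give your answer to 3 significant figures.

175

e^(−λ·95.36) = 0.58 ⇒ λ = −ln(0.58)/95.36 = 0.00571232.
Mean = 1/λ = 175.06 days.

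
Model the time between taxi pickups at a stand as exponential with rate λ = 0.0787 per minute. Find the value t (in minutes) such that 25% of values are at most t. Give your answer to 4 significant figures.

Set 1 − e^(−λt) = 0.25, so t = −ln(0.75)/λ = 0.28768/0.0787 ≈ 3.65543 minutes.

3.655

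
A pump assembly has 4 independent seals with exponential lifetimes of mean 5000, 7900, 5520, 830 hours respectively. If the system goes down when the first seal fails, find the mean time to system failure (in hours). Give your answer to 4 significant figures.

The first failure time is exponential with rate Σλ_i = 1/5000 + 1/7900 + 1/5520 + 1/830 = 0.00171256 per hour.
E[min] = 1/Σλ = 1/0.00171256 = 583.921 hours.

583.9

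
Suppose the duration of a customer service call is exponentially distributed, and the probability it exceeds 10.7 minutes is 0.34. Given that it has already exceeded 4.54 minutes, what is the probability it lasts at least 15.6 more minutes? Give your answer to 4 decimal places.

0.2075

From e^(−λ·10.7) = 0.34, λ = −ln(0.34)/10.7 = 0.100823.
Memoryless: P(X > 4.54+15.6 | X > 4.54) = P(X > 15.6) = e^(−0.100823·15.6) ≈ 0.2075.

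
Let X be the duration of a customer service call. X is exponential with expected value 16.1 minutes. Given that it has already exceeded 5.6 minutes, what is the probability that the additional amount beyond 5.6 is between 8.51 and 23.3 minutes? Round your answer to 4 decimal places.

The rate is λ = 1/16.1 = 0.0621118 per minute.
Memoryless: the residual past 5.6 is again Exp(λ).
P(8.51 < residual < 23.3) = e^(−λ·8.51) − e^(−λ·23.3) = 0.58945 − 0.23523 ≈ 0.3542.

0.3542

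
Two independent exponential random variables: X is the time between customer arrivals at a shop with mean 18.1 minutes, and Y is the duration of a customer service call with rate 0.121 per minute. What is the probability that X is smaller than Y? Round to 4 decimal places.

0.3135

λ_1 = 1/18.1 = 0.0552486, λ_2 = 0.121.
For independent exponentials, P(X < Y) = λ_1/(λ_1+λ_2) = 0.0552486/0.176249 ≈ 0.3135.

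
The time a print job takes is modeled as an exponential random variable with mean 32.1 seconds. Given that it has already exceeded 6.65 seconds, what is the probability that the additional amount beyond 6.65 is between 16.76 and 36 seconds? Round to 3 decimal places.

0.267

The rate is λ = 1/32.1 = 0.0311526 per second.
Memoryless: the residual past 6.65 is again Exp(λ).
P(16.76 < residual < 36) = e^(−λ·16.76) − e^(−λ·36) = 0.59326 − 0.32579 ≈ 0.267.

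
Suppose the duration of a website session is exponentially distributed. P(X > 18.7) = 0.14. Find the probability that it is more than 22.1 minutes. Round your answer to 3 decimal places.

e^(−λ·18.7) = 0.14 ⇒ λ = −ln(0.14)/18.7 = 0.10514.
P(X > 22.1) = e^(−0.10514·22.1) = e^(−2.3236) ≈ 0.098.

0.098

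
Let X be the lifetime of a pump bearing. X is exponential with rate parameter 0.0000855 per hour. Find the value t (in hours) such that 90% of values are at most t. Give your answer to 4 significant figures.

26930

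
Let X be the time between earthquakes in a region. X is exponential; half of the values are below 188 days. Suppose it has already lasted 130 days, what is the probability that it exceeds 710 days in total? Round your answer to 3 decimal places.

For an exponential, median = ln(2)/λ, so λ = ln 2 / 188 = 0.00368695 per day.
The exponential is memoryless, so the remaining time is again Exp(λ): the condition X > 130 is irrelevant.
P(X > 580) = e^(−2.1384) ≈ 0.118.

0.118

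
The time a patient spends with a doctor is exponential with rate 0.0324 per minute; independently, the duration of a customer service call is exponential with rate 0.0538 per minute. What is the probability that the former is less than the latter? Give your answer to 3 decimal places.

λ_1 = 0.0324, λ_2 = 0.0538.
For independent exponentials, P(the former < the latter) = λ_1/(λ_1+λ_2) = 0.0324/0.0862 ≈ 0.376.

0.376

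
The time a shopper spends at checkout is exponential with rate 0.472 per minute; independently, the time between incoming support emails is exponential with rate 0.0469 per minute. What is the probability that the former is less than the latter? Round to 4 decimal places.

λ_1 = 0.472, λ_2 = 0.0469.
For independent exponentials, P(the former < the latter) = λ_1/(λ_1+λ_2) = 0.472/0.5189 ≈ 0.9096.

0.9096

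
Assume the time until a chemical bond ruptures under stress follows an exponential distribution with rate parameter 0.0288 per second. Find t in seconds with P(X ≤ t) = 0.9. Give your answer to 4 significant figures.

Set 1 − e^(−λt) = 0.9, so t = −ln(0.1)/λ = 2.3026/0.0288 ≈ 79.9509 seconds.

79.95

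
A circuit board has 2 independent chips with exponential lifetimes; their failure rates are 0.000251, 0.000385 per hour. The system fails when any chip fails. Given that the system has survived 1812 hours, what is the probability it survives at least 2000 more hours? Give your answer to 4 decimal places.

Time to first failure ~ Exp(Σλ) with Σλ = 0.000636.
By memorylessness, P(T > 1812+2000 | T > 1812) = P(T > 2000) = e^(−0.000636·2000) ≈ 0.2803.

0.2803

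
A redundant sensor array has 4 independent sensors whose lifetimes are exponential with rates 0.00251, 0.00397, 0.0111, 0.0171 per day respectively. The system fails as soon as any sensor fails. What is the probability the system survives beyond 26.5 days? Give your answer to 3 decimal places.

0.399

The time to first failure is exponential with rate Σλ = 0.00251 + 0.00397 + 0.0111 + 0.0171 = 0.03468.
P(min > 26.5) = e^(−0.03468·26.5) = e^(−0.91902) ≈ 0.399.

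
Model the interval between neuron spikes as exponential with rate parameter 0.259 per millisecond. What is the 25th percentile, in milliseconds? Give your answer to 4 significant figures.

1.111

Set 1 − e^(−λt) = 0.25, so t = −ln(0.75)/λ = 0.28768/0.259 ≈ 1.11074 milliseconds.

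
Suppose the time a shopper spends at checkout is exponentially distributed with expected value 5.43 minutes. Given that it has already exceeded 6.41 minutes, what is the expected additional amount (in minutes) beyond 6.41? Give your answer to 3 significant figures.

The rate is λ = 1/5.43 = 0.184162 per minute.
By memorylessness, the remaining amount past any threshold is again Exp(λ) with mean 1/λ = 5.43 minutes.

5.43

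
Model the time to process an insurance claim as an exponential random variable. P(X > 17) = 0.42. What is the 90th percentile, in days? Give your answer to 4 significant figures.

e^(−λ·17) = 0.42 ⇒ λ = −ln(0.42)/17 = 0.0510294.
90th percentile: 1 − e^(−λt) = 0.9, t = −ln(0.1)/λ = 45.1227 days.

45.12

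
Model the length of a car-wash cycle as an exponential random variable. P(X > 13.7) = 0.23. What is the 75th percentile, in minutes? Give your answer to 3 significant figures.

12.9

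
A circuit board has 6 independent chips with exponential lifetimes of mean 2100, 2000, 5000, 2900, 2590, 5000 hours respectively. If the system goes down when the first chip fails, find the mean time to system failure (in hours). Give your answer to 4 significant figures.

The first failure time is exponential with rate Σλ_i = 1/2100 + 1/2000 + 1/5000 + 1/2900 + 1/2590 + 1/5000 = 0.00210712 per hour.
E[min] = 1/Σλ = 1/0.00210712 = 474.582 hours.

474.6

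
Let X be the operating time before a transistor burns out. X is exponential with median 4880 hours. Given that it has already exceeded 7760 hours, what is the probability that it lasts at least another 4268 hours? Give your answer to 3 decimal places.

0.545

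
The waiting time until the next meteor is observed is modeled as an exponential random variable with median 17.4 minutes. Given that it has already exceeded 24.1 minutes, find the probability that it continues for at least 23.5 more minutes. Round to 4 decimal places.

0.3921

For an exponential, median = ln(2)/λ, so λ = ln 2 / 17.4 = 0.039836 per minute.
By the memoryless property, P(X > 24.1+23.5 | X > 24.1) = P(X > 23.5).
P(X > 23.5) = e^(−0.93615) ≈ 0.3921.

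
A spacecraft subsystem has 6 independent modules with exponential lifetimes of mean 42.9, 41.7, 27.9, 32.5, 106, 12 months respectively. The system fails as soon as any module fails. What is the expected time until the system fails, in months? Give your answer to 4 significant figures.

4.839

The first failure time is exponential with rate Σλ_i = 1/42.9 + 1/41.7 + 1/27.9 + 1/32.5 + 1/106 + 1/12 = 0.20667 per month.
E[min] = 1/Σλ = 1/0.20667 = 4.83864 months.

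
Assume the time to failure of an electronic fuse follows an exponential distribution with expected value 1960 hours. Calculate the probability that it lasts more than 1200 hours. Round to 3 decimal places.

0.542

The rate is λ = 1/1960 = 0.000510204 per hour.
P(X > 1200) = e^(−λ·1200) = e^(−0.61224) ≈ 0.542.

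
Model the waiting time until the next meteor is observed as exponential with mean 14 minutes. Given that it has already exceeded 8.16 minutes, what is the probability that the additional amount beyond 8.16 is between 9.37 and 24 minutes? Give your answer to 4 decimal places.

0.3320

The rate is λ = 1/14 = 0.0714286 per minute.
Memoryless: the residual past 8.16 is again Exp(λ).
P(9.37 < residual < 24) = e^(−λ·9.37) − e^(−λ·24) = 0.51207 − 0.18009 ≈ 0.3320.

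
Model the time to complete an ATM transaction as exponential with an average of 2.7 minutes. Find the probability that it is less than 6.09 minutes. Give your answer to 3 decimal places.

0.895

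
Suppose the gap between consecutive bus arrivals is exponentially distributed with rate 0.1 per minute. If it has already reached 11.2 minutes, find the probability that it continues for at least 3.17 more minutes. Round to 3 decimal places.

The exponential is memoryless, so the remaining time is again Exp(λ): the condition X > 11.2 is irrelevant.
P(X > 3.17) = e^(−0.317) ≈ 0.728.

0.728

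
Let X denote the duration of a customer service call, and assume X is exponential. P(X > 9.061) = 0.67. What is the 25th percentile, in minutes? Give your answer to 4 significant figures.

6.509

e^(−λ·9.061) = 0.67 ⇒ λ = −ln(0.67)/9.061 = 0.0441979.
25th percentile: 1 − e^(−λt) = 0.25, t = −ln(0.75)/λ = 6.50895 minutes.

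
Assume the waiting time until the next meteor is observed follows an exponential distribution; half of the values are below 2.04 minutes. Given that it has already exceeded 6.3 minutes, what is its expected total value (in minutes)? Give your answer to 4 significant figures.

For an exponential, median = ln(2)/λ, so λ = ln 2 / 2.04 = 0.339778 per minute.
By memorylessness, E[X | X > 6.3] = 6.3 + 1/λ = 6.3 + 2.9431 = 9.2431 minutes.

9.243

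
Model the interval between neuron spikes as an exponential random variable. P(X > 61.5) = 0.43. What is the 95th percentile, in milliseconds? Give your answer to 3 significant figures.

e^(−λ·61.5) = 0.43 ⇒ λ = −ln(0.43)/61.5 = 0.0137231.
95th percentile: 1 − e^(−λt) = 0.95, t = −ln(0.05)/λ = 218.299 milliseconds.

218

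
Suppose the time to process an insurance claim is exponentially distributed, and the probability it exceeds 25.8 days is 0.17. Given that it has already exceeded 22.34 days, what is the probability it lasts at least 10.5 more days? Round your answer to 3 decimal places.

From e^(−λ·25.8) = 0.17, λ = −ln(0.17)/25.8 = 0.0686805.
Memoryless: P(X > 22.34+10.5 | X > 22.34) = P(X > 10.5) = e^(−0.0686805·10.5) ≈ 0.486.

0.486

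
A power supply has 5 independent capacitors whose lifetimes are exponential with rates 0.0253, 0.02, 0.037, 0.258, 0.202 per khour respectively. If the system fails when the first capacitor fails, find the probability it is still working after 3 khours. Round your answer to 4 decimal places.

The time to first failure is exponential with rate Σλ = 0.0253 + 0.02 + 0.037 + 0.258 + 0.202 = 0.5423.
P(min > 3) = e^(−0.5423·3) = e^(−1.6269) ≈ 0.1965.

0.1965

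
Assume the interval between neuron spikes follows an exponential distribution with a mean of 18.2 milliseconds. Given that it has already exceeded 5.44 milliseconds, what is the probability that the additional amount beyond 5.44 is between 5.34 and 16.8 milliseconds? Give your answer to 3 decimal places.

The rate is λ = 1/18.2 = 0.0549451 per millisecond.
Memoryless: the residual past 5.44 is again Exp(λ).
P(5.34 < residual < 16.8) = e^(−λ·5.34) − e^(−λ·16.8) = 0.74572 − 0.39729 ≈ 0.348.

0.348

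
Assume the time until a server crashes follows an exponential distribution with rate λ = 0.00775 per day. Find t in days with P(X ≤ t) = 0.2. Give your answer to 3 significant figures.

28.8

Set 1 − e^(−λt) = 0.2, so t = −ln(0.8)/λ = 0.22314/0.00775 ≈ 28.7927 days.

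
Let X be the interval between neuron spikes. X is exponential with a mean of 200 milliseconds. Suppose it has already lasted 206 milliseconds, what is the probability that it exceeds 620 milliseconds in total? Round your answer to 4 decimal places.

0.1262

The rate is λ = 1/200 = 0.005 per millisecond.
The exponential is memoryless, so the remaining time is again Exp(λ): the condition X > 206 is irrelevant.
P(X > 414) = e^(−2.07) ≈ 0.1262.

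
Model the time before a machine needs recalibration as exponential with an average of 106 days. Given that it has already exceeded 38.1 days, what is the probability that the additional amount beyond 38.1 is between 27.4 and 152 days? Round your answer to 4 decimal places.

0.5339

The rate is λ = 1/106 = 0.00943396 per day.
Memoryless: the residual past 38.1 is again Exp(λ).
P(27.4 < residual < 152) = e^(−λ·27.4) − e^(−λ·152) = 0.77222 − 0.23836 ≈ 0.5339.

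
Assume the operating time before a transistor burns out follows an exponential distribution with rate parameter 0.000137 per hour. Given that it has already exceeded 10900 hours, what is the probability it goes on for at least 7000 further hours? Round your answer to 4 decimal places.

0.3833

The exponential is memoryless, so the remaining time is again Exp(λ): the condition X > 10900 is irrelevant.
P(X > 7000) = e^(−0.959) ≈ 0.3833.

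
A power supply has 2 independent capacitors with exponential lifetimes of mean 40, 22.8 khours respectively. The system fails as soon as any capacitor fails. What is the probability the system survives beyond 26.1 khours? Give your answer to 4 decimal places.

0.1658

The first failure time is exponential with rate Σλ_i = 1/40 + 1/22.8 = 0.0688596 per khour.
P(min > 26.1) = e^(−0.0688596·26.1) = e^(−1.7972) ≈ 0.1658.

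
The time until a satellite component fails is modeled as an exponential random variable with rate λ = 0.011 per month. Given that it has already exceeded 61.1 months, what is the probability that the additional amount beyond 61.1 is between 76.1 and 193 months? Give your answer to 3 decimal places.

0.313

Memoryless: the residual past 61.1 is again Exp(λ).
P(76.1 < residual < 193) = e^(−λ·76.1) − e^(−λ·193) = 0.43296 − 0.11967 ≈ 0.313.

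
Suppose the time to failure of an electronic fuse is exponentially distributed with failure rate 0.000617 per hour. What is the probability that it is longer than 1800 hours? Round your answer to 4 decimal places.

0.3294

P(X > 1800) = e^(−λ·1800) = e^(−1.1106) ≈ 0.3294.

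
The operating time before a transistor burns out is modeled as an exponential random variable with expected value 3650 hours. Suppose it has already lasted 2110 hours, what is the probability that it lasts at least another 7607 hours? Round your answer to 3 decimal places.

The rate is λ = 1/3650 = 0.000273973 per hour.
P(X > s+t | X > s) = e^(−λ(s+t))/e^(−λs) = e^(−λt), independent of s = 2110.
P(X > 7607) = e^(−2.0841) ≈ 0.124.

0.124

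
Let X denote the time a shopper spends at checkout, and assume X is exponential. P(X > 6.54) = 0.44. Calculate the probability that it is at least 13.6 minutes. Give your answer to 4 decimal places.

0.1814

e^(−λ·6.54) = 0.44 ⇒ λ = −ln(0.44)/6.54 = 0.125532.
P(X > 13.6) = e^(−0.125532·13.6) = e^(−1.7072) ≈ 0.1814.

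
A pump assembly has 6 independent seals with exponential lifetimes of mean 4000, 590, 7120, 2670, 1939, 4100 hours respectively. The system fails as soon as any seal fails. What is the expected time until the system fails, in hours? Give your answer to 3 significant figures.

311

The first failure time is exponential with rate Σλ_i = 1/4000 + 1/590 + 1/7120 + 1/2670 + 1/1939 + 1/4100 = 0.00321953 per hour.
E[min] = 1/Σλ = 1/0.00321953 = 310.604 hours.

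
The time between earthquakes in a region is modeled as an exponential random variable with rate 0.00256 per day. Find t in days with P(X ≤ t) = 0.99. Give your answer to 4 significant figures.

Set 1 − e^(−λt) = 0.99, so t = −ln(0.01)/λ = 4.6052/0.00256 ≈ 1798.89 days.

1799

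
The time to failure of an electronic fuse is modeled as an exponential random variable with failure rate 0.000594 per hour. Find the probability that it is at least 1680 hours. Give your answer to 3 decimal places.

0.369

P(X > 1680) = e^(−λ·1680) = e^(−0.99792) ≈ 0.369.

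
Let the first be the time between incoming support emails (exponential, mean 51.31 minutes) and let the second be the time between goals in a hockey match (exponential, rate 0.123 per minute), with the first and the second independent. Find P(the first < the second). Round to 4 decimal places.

λ_1 = 1/51.31 = 0.0194894, λ_2 = 0.123.
For independent exponentials, P(the first < the second) = λ_1/(λ_1+λ_2) = 0.0194894/0.142489 ≈ 0.1368.

0.1368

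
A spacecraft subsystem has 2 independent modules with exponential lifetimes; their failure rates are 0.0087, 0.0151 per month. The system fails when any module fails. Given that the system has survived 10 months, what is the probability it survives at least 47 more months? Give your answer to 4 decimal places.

Time to first failure ~ Exp(Σλ) with Σλ = 0.0238.
By memorylessness, P(T > 10+47 | T > 10) = P(T > 47) = e^(−0.0238·47) ≈ 0.3267.

0.3267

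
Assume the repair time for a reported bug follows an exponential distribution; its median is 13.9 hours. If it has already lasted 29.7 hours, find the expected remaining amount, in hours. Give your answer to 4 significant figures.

20.05

For an exponential, median = ln(2)/λ, so λ = ln 2 / 13.9 = 0.0498667 per hour.
By memorylessness, the remaining amount past any threshold is again Exp(λ) with mean 1/λ = 20.0535 hours.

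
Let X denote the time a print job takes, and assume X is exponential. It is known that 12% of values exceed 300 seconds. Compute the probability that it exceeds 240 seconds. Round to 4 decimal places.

0.1834

e^(−λ·300) = 0.12 ⇒ λ = −ln(0.12)/300 = 0.00706755.
P(X > 240) = e^(−0.00706755·240) = e^(−1.6962) ≈ 0.1834.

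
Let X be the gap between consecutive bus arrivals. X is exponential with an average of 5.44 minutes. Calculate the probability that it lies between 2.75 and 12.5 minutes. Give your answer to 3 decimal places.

The rate is λ = 1/5.44 = 0.183824 per minute.
P(2.75 < X < 12.5) = e^(−λ·2.75) − e^(−λ·12.5) = 0.60320 − 0.10048 ≈ 0.503.

0.503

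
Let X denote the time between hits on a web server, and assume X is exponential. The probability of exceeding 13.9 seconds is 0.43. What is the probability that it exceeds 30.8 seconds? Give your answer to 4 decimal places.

e^(−λ·13.9) = 0.43 ⇒ λ = −ln(0.43)/13.9 = 0.0607173.
P(X > 30.8) = e^(−0.0607173·30.8) = e^(−1.8701) ≈ 0.1541.

0.1541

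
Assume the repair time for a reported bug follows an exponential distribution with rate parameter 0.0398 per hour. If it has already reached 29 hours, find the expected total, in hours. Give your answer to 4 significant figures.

By memorylessness, E[X | X > 29] = 29 + 1/λ = 29 + 25.1256 = 54.1256 hours.

54.13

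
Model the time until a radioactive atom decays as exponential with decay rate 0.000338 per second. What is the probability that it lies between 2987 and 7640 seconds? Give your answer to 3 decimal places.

P(2987 < X < 7640) = e^(−λ·2987) − e^(−λ·7640) = 0.36436 − 0.07560 ≈ 0.289.

0.289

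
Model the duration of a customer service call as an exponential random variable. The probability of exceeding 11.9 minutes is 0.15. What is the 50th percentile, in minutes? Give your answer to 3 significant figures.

4.35

e^(−λ·11.9) = 0.15 ⇒ λ = −ln(0.15)/11.9 = 0.159422.
50th percentile: 1 − e^(−λt) = 0.5, t = −ln(0.5)/λ = 4.34788 minutes.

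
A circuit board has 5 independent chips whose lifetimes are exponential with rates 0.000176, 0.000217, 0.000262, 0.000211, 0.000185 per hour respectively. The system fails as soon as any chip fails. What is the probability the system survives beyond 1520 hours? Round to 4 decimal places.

The time to first failure is exponential with rate Σλ = 0.000176 + 0.000217 + 0.000262 + 0.000211 + 0.000185 = 0.001051.
P(min > 1520) = e^(−0.001051·1520) = e^(−1.5975) ≈ 0.2024.

0.2024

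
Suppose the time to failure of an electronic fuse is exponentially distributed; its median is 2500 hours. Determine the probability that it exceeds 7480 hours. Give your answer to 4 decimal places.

0.1257

For an exponential, median = ln(2)/λ, so λ = ln 2 / 2500 = 0.000277259 per hour.
P(X > 7480) = e^(−λ·7480) = e^(−2.0739) ≈ 0.1257.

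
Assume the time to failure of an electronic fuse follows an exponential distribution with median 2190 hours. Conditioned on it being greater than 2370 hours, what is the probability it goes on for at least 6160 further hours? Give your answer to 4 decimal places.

0.1423

For an exponential, median = ln(2)/λ, so λ = ln 2 / 2190 = 0.000316506 per hour.
By the memoryless property, P(X > 2370+6160 | X > 2370) = P(X > 6160).
P(X > 6160) = e^(−1.9497) ≈ 0.1423.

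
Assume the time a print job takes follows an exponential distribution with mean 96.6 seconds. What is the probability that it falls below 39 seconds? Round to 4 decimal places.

0.3322

The rate is λ = 1/96.6 = 0.010352 per second.
P(X ≤ 39) = 1 − e^(−λ·39) = 1 − e^(−0.40373) ≈ 0.3322.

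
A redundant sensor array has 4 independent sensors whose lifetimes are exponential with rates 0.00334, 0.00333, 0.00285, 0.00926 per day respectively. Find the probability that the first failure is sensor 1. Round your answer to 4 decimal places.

The time to first failure is exponential with rate Σλ = 0.00334 + 0.00333 + 0.00285 + 0.00926 = 0.01878.
P(sensor 1 first) = λ_1/Σλ = 0.00334/0.01878 ≈ 0.1778.

0.1778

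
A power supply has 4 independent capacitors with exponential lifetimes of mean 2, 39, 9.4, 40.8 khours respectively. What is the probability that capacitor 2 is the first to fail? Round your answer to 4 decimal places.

0.0391

Rates: λ_i = 1/mean_i → 0.5, 0.025641, 0.106383, 0.0245098; Σλ = 0.656534.
P(capacitor 2 first) = λ_2/Σλ = 0.025641/0.656534 ≈ 0.0391.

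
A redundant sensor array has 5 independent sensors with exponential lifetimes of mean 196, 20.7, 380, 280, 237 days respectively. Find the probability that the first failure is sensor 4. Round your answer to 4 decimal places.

Rates: λ_i = 1/mean_i → 0.00510204, 0.0483092, 0.00263158, 0.00357143, 0.00421941; Σλ = 0.0638336.
P(sensor 4 first) = λ_4/Σλ = 0.00357143/0.0638336 ≈ 0.0559.

0.0559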